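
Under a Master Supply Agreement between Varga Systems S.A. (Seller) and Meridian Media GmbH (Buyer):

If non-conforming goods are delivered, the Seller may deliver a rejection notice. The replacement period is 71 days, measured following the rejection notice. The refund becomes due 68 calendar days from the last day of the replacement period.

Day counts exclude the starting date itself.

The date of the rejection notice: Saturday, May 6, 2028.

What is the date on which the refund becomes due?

Sep 22, 2028

The last day of the replacement period: May 6, 2028 + 71 days = Jul 16, 2028.
The date on which the refund becomes due: Jul 16, 2028 + 68 days = Sep 22, 2028.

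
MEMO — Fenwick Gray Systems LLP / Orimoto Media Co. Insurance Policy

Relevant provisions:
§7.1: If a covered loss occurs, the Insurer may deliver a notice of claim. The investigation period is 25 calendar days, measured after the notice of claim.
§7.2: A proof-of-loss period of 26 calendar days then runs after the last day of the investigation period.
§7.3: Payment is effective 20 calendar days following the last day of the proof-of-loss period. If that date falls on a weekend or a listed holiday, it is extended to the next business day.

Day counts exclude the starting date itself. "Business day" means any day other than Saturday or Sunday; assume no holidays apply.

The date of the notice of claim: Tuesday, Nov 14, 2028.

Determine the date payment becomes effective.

The last day of the investigation period: 25 calendar days after Nov 14, 2028 is Dec 9, 2028.
Adding 26 calendar days to Dec 9, 2028 gives Jan 4, 2029, which is the last day of the proof-of-loss period.
Adding 20 calendar days to Jan 4, 2029 gives Jan 24, 2029, which is the date payment becomes effective. Jan 24, 2029 is a Wednesday, so no roll-forward applies.

Jan 24, 2029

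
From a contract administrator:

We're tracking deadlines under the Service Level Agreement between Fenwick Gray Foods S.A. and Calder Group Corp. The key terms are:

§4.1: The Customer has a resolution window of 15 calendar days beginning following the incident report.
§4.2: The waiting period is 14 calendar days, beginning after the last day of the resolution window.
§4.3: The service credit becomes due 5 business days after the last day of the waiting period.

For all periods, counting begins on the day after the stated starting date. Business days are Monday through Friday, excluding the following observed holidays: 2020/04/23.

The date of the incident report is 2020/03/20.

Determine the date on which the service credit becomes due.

2020/04/27

The last day of the resolution window: 2020/03/20 + 15 days = 2020/04/04.
The last day of the waiting period: 14 calendar days after 2020/04/04 is 2020/04/18.
The date on which the service credit becomes due: counting 5 business days from Saturday, 2020/04/18 (Apr 20, Apr 21, Apr 22, Apr 24, Apr 27, skipping weekends and the listed holiday on Apr 23) reaches Monday, 2020/04/27.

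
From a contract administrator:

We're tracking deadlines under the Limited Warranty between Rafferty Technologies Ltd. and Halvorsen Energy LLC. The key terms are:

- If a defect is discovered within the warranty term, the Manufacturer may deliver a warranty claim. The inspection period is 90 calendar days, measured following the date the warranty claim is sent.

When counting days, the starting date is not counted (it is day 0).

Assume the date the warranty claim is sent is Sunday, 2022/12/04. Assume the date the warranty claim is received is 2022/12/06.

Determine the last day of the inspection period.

The last day of the inspection period: 2022/12/04 + 90 days = 2023/03/04.

2023/03/04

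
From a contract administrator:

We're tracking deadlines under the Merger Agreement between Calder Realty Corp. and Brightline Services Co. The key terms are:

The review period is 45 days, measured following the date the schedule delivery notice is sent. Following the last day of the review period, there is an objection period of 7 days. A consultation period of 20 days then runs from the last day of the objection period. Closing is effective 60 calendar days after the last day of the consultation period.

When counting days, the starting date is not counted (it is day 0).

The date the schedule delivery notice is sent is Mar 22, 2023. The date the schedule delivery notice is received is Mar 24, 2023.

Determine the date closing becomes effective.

Adding 45 calendar days to Mar 22, 2023 gives May 6, 2023, which is the last day of the review period.
Adding 7 calendar days to May 6, 2023 gives May 13, 2023, which is the last day of the objection period.
The last day of the consultation period: 20 calendar days after May 13, 2023 is Jun 2, 2023.
Adding 60 calendar days to Jun 2, 2023 gives Aug 1, 2023, which is the date closing becomes effective.

Aug 1, 2023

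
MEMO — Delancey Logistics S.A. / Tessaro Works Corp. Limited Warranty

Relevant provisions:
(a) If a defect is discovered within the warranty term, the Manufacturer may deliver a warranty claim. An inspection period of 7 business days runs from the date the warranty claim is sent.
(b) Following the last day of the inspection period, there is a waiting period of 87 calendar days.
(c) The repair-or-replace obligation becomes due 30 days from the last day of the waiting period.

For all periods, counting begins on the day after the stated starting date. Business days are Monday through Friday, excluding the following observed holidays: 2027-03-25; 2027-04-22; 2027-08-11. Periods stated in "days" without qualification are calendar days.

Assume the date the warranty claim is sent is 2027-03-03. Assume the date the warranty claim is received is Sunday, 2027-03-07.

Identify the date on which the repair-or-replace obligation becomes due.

The last day of the inspection period: 7 business days after Wednesday, 2027-03-03, skipping weekends — Mar 4, Mar 5, Mar 8, Mar 9, Mar 10, Mar 11, Mar 12 — lands on Friday, 2027-03-12.
The last day of the waiting period: 2027-03-12 + 87 days = 2027-06-07.
The date on which the repair-or-replace obligation becomes due: 2027-06-07 + 30 days = 2027-07-07.

2027-07-07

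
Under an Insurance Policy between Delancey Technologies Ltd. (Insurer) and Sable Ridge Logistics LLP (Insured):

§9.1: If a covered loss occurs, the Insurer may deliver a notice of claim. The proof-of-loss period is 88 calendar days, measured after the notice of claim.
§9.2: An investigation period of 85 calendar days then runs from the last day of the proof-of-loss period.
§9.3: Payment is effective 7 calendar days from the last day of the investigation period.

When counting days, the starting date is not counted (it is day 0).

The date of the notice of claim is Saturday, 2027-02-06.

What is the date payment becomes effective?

Adding 88 calendar days to 2027-02-06 gives 2027-05-05, which is the last day of the proof-of-loss period.
The last day of the investigation period: 2027-05-05 + 85 days = 2027-07-29.
The date payment becomes effective: 2027-07-29 + 7 days = 2027-08-05.

2027-08-05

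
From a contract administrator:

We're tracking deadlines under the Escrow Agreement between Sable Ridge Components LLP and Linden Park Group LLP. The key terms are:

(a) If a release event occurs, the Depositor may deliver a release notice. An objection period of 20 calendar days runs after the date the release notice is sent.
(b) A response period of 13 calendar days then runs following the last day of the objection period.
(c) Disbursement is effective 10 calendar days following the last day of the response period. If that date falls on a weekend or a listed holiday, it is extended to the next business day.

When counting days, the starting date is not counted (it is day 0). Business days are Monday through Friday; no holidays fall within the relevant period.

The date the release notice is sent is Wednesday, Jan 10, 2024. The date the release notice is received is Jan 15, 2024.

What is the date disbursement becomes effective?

Feb 22, 2024

Adding 20 calendar days to Jan 10, 2024 gives Jan 30, 2024, which is the last day of the objection period.
The last day of the response period: 13 calendar days after Jan 30, 2024 is Feb 12, 2024.
The date disbursement becomes effective: 10 calendar days after Feb 12, 2024 is Feb 22, 2024. Feb 22, 2024 is a Thursday, so no roll-forward applies.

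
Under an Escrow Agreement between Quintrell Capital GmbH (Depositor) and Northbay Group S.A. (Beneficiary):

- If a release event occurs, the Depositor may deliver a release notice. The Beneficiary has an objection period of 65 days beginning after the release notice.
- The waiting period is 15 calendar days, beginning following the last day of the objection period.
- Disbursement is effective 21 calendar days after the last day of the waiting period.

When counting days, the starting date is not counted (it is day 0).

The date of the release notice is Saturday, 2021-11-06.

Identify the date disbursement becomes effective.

Adding 65 calendar days to 2021-11-06 gives 2022-01-10, which is the last day of the objection period.
The last day of the waiting period: 2022-01-10 + 15 days = 2022-01-25.
Adding 21 calendar days to 2022-01-25 gives 2022-02-15, which is the date disbursement becomes effective.

2022-02-15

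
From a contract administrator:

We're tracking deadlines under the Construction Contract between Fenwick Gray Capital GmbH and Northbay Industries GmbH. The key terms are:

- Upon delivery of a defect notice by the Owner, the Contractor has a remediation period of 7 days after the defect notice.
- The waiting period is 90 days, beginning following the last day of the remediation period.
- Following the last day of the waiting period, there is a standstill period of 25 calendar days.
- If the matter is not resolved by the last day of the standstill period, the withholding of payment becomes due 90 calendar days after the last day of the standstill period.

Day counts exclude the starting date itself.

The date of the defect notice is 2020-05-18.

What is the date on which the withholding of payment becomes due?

2020-12-16

The last day of the remediation period: 7 calendar days after 2020-05-18 is 2020-05-25.
Adding 90 calendar days to 2020-05-25 gives 2020-08-23, which is the last day of the waiting period.
The last day of the standstill period: 2020-08-23 + 25 days = 2020-09-17.
Adding 90 calendar days to 2020-09-17 gives 2020-12-16, which is the date on which the withholding of payment becomes due.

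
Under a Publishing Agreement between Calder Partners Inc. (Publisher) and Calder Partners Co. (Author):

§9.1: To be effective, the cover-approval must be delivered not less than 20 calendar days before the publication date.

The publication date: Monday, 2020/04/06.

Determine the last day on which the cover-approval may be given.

2020/03/17

2020/04/06 minus 20 days is 2020/03/17.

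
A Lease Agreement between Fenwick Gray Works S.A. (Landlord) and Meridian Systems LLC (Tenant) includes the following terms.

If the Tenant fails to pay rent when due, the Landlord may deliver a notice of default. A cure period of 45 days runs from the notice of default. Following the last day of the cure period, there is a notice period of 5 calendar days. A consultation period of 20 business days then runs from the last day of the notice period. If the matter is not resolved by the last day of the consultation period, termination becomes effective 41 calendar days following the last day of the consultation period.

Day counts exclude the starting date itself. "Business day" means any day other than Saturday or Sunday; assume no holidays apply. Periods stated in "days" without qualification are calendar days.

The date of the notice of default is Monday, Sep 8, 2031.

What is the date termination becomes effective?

Jan 5, 2032

The last day of the cure period: Sep 8, 2031 + 45 days = Oct 23, 2031.
Adding 5 calendar days to Oct 23, 2031 gives Oct 28, 2031, which is the last day of the notice period.
The last day of the consultation period: counting 20 business days from Tuesday, Oct 28, 2031 (Oct 29, Oct 30, Oct 31, Nov 3, …, Nov 21, Nov 24, Nov 25, skipping weekends) reaches Tuesday, Nov 25, 2031.
Adding 41 calendar days to Nov 25, 2031 gives Jan 5, 2032, which is the date termination becomes effective.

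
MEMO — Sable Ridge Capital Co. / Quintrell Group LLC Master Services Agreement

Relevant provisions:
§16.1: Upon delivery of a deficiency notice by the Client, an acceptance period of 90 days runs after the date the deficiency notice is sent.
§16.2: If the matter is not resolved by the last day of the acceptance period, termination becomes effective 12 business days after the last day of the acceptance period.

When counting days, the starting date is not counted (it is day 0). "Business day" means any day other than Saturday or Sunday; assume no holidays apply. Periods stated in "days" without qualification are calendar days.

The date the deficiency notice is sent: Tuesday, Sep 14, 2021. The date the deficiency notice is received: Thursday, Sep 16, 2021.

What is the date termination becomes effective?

Dec 29, 2021

The last day of the acceptance period: Sep 14, 2021 + 90 days = Dec 13, 2021.
The date termination becomes effective: counting 12 business days from Monday, Dec 13, 2021 (Dec 14, Dec 15, Dec 16, Dec 17, …, Dec 27, Dec 28, Dec 29, skipping weekends) reaches Wednesday, Dec 29, 2021.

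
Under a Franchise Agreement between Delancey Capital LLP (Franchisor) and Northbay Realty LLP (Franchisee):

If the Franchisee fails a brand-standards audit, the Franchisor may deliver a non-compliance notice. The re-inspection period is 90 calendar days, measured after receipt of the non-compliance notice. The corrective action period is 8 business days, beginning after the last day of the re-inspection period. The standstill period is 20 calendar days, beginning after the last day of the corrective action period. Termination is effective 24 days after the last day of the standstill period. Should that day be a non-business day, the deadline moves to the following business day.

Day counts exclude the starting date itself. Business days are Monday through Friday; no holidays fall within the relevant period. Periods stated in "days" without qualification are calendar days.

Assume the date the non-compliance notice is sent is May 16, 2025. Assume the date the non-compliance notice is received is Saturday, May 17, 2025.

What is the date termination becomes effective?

Oct 10, 2025

Adding 90 calendar days to May 17, 2025 gives Aug 15, 2025, which is the last day of the re-inspection period.
The last day of the corrective action period: 8 business days after Friday, Aug 15, 2025, skipping weekends — Aug 18, Aug 19, Aug 20, Aug 21, Aug 22, Aug 25, Aug 26, Aug 27 — lands on Wednesday, Aug 27, 2025.
The last day of the standstill period: Aug 27, 2025 + 20 days = Sep 16, 2025.
Adding 24 calendar days to Sep 16, 2025 gives Oct 10, 2025, which is the date termination becomes effective. Oct 10, 2025 is a Friday, so no roll-forward applies.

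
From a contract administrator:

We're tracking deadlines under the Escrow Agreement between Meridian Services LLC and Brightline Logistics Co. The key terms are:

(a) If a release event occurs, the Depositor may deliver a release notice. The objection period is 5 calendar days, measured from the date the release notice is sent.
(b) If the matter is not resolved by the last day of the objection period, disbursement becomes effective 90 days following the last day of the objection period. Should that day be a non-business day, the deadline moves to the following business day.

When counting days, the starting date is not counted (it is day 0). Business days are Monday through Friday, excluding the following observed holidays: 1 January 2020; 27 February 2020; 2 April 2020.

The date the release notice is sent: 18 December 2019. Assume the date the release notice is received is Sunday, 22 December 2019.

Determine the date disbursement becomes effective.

23 March 2020

Adding 5 calendar days to 18 December 2019 gives 23 December 2019, which is the last day of the objection period.
Adding 90 calendar days to 23 December 2019 gives 22 March 2020, which is the date disbursement becomes effective. That falls on a Sunday, so it rolls to the next business day, Monday, 23 March 2020.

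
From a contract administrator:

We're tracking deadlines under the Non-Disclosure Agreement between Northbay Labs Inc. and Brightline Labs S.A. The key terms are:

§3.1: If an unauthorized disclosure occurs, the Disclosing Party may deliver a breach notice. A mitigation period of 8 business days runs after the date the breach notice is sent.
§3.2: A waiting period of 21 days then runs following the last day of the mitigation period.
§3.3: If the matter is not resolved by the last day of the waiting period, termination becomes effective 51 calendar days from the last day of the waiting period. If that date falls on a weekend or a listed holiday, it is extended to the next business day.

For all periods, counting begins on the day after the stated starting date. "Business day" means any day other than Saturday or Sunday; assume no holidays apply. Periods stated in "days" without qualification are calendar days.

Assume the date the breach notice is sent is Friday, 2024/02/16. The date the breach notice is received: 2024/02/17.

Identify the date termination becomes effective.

2024/05/10

The last day of the mitigation period: 8 business days after Friday, 2024/02/16, skipping weekends — Feb 19, Feb 20, Feb 21, Feb 22, Feb 23, Feb 26, Feb 27, Feb 28 — lands on Wednesday, 2024/02/28.
Adding 21 calendar days to 2024/02/28 gives 2024/03/20, which is the last day of the waiting period.
The date termination becomes effective: 51 calendar days after 2024/03/20 is 2024/05/10. 2024/05/10 is a Friday, so no roll-forward applies.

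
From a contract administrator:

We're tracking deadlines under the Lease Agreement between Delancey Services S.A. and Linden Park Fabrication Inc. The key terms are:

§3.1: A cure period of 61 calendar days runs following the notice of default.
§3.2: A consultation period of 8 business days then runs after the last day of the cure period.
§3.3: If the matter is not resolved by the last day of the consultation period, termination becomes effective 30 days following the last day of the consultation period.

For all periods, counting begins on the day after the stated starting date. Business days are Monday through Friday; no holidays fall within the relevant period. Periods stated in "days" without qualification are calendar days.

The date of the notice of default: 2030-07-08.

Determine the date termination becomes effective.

2030-10-18

The last day of the cure period: 2030-07-08 + 61 days = 2030-09-07.
From Saturday, 2030-09-07, 8 business days (Sep 9, Sep 10, Sep 11, Sep 12, Sep 13, Sep 16, Sep 17, Sep 18, skipping weekends) brings us to Wednesday, 2030-09-18, which is the last day of the consultation period.
The date termination becomes effective: 2030-09-18 + 30 days = 2030-10-18.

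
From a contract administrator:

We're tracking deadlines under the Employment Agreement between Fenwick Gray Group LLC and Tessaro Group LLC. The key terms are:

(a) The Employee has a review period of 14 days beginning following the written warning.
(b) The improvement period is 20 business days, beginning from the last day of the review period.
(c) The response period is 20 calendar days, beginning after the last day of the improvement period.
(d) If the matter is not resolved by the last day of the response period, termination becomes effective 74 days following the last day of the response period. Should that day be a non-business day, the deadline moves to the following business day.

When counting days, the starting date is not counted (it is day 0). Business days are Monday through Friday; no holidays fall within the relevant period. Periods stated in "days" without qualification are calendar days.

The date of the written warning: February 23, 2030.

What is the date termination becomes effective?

July 8, 2030

The last day of the review period: 14 calendar days after February 23, 2030 is March 9, 2030.
The last day of the improvement period: 20 business days after Saturday, March 9, 2030, skipping weekends — Mar 11, Mar 12, Mar 13, Mar 14, …, Apr 3, Apr 4, Apr 5 — lands on Friday, April 5, 2030.
The last day of the response period: April 5, 2030 + 20 days = April 25, 2030.
Adding 74 calendar days to April 25, 2030 gives July 8, 2030, which is the date termination becomes effective. July 8, 2030 is a Monday, so no roll-forward applies.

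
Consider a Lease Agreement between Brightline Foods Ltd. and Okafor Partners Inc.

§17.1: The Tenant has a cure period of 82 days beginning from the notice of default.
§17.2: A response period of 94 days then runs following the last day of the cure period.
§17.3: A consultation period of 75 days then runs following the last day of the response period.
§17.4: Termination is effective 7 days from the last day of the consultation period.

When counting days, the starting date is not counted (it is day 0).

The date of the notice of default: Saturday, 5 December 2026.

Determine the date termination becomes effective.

20 August 2027

The last day of the cure period: 82 calendar days after 5 December 2026 is 25 February 2027.
The last day of the response period: 94 calendar days after 25 February 2027 is 30 May 2027.
The last day of the consultation period: 75 calendar days after 30 May 2027 is 13 August 2027.
The date termination becomes effective: 7 calendar days after 13 August 2027 is 20 August 2027.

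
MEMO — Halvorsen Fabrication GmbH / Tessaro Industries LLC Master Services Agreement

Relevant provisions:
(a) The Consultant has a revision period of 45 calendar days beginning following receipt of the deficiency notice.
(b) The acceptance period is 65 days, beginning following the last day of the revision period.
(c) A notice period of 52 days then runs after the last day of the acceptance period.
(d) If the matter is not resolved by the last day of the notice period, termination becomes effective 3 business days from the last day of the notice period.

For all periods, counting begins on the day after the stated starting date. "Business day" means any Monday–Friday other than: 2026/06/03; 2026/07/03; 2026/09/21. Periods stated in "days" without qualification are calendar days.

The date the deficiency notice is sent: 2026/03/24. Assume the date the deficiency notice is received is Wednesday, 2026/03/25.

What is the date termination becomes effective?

2026/09/08

Adding 45 calendar days to 2026/03/25 gives 2026/05/09, which is the last day of the revision period.
The last day of the acceptance period: 65 calendar days after 2026/05/09 is 2026/07/13.
The last day of the notice period: 52 calendar days after 2026/07/13 is 2026/09/03.
The date termination becomes effective: counting 3 business days from Thursday, 2026/09/03 (Sep 4, Sep 7, Sep 8, skipping weekends) reaches Tuesday, 2026/09/08.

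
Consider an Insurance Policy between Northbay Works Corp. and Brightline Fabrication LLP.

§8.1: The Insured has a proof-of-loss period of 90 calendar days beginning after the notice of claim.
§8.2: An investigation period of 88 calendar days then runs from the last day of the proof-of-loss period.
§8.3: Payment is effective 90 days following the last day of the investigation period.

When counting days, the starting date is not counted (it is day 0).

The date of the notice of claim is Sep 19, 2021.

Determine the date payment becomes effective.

Jun 14, 2022

The last day of the proof-of-loss period: 90 calendar days after Sep 19, 2021 is Dec 18, 2021.
The last day of the investigation period: 88 calendar days after Dec 18, 2021 is Mar 16, 2022.
The date payment becomes effective: Mar 16, 2022 + 90 days = Jun 14, 2022.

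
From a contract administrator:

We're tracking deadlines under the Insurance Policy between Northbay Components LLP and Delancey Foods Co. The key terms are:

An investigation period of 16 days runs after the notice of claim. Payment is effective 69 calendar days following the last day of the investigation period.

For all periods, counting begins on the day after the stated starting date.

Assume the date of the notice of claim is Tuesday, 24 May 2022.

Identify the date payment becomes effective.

17 August 2022

The last day of the investigation period: 24 May 2022 + 16 days = 9 June 2022.
The date payment becomes effective: 9 June 2022 + 69 days = 17 August 2022.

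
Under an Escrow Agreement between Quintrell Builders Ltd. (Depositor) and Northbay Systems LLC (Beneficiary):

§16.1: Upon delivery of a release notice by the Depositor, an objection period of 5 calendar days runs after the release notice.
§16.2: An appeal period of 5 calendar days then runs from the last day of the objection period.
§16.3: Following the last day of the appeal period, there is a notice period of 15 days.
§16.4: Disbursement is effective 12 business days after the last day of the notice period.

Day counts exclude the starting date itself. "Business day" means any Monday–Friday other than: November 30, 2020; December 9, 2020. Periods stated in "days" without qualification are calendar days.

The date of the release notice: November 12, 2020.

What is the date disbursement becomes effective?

The last day of the objection period: November 12, 2020 + 5 days = November 17, 2020.
Adding 5 calendar days to November 17, 2020 gives November 22, 2020, which is the last day of the appeal period.
Adding 15 calendar days to November 22, 2020 gives December 7, 2020, which is the last day of the notice period.
The date disbursement becomes effective: 12 business days after Monday, December 7, 2020, skipping weekends and the listed holiday on Dec 9 — Dec 8, Dec 10, Dec 11, Dec 14, …, Dec 22, Dec 23, Dec 24 — lands on Thursday, December 24, 2020.

December 24, 2020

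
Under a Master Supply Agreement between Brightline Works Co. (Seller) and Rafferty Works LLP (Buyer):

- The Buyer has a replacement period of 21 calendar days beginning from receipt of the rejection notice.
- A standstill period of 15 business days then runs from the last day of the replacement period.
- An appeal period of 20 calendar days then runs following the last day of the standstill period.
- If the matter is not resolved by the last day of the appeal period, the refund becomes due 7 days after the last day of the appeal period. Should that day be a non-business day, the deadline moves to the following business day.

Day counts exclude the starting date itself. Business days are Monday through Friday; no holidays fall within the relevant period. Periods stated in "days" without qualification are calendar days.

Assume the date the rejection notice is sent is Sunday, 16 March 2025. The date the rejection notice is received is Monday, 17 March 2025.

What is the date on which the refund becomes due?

Adding 21 calendar days to 17 March 2025 gives 7 April 2025, which is the last day of the replacement period.
The last day of the standstill period: counting 15 business days from Monday, 7 April 2025 (Apr 8, Apr 9, Apr 10, Apr 11, …, Apr 24, Apr 25, Apr 28, skipping weekends) reaches Monday, 28 April 2025.
The last day of the appeal period: 28 April 2025 + 20 days = 18 May 2025.
The date on which the refund becomes due: 7 calendar days after 18 May 2025 is 25 May 2025. That falls on a Sunday, so it rolls to the next business day, Monday, 26 May 2025.

26 May 2025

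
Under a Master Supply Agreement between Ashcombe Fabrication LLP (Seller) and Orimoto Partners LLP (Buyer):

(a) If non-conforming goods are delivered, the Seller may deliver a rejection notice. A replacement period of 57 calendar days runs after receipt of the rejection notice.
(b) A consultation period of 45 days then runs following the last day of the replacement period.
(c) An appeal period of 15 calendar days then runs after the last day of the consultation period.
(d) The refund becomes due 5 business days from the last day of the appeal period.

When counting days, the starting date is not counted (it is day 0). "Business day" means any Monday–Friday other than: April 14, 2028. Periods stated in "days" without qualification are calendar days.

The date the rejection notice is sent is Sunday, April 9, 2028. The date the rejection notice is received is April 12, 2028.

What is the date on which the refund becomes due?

August 14, 2028

The last day of the replacement period: 57 calendar days after April 12, 2028 is June 8, 2028.
Adding 45 calendar days to June 8, 2028 gives July 23, 2028, which is the last day of the consultation period.
The last day of the appeal period: July 23, 2028 + 15 days = August 7, 2028.
The date on which the refund becomes due: 5 business days after Monday, August 7, 2028, skipping weekends — Aug 8, Aug 9, Aug 10, Aug 11, Aug 14 — lands on Monday, August 14, 2028.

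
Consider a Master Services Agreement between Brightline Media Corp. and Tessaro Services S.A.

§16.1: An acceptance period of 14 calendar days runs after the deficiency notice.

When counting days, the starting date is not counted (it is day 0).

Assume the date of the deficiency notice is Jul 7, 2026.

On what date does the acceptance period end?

The last day of the acceptance period: 14 calendar days after Jul 7, 2026 is Jul 21, 2026.

Jul 21, 2026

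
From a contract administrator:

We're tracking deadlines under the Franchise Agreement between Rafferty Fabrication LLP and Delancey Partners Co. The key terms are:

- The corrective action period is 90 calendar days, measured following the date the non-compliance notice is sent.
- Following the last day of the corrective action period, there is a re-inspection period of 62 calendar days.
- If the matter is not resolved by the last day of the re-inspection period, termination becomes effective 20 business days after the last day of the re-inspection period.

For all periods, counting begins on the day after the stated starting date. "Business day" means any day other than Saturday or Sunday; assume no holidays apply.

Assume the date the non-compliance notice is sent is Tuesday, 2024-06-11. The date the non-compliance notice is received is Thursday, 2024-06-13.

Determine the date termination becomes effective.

Adding 90 calendar days to 2024-06-11 gives 2024-09-09, which is the last day of the corrective action period.
The last day of the re-inspection period: 2024-09-09 + 62 days = 2024-11-10.
The date termination becomes effective: 20 business days after Sunday, 2024-11-10, skipping weekends — Nov 11, Nov 12, Nov 13, Nov 14, …, Dec 4, Dec 5, Dec 6 — lands on Friday, 2024-12-06.

2024-12-06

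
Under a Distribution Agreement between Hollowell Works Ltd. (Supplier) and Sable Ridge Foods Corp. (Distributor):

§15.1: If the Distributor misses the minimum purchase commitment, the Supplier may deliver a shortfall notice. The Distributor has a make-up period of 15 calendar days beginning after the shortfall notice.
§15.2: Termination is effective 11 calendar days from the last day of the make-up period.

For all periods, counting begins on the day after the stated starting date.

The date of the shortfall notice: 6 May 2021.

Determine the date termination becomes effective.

Adding 15 calendar days to 6 May 2021 gives 21 May 2021, which is the last day of the make-up period.
The date termination becomes effective: 11 calendar days after 21 May 2021 is 1 June 2021.

1 June 2021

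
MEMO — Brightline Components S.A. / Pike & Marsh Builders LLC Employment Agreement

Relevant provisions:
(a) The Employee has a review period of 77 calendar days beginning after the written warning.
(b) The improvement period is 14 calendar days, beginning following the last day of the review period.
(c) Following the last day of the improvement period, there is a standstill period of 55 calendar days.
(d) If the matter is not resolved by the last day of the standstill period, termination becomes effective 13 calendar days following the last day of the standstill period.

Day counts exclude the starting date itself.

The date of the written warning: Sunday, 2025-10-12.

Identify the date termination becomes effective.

Adding 77 calendar days to 2025-10-12 gives 2025-12-28, which is the last day of the review period.
The last day of the improvement period: 14 calendar days after 2025-12-28 is 2026-01-11.
The last day of the standstill period: 55 calendar days after 2026-01-11 is 2026-03-07.
The date termination becomes effective: 13 calendar days after 2026-03-07 is 2026-03-20.

2026-03-20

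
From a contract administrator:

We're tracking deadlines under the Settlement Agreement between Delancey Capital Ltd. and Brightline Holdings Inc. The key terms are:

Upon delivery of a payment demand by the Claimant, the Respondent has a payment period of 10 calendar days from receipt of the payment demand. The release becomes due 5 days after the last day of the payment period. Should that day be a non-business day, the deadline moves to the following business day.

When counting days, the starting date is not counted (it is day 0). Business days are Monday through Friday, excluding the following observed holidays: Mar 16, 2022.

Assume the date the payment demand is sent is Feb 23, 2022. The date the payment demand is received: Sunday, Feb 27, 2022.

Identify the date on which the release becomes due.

Mar 14, 2022

Adding 10 calendar days to Feb 27, 2022 gives Mar 9, 2022, which is the last day of the payment period.
Adding 5 calendar days to Mar 9, 2022 gives Mar 14, 2022, which is the date on which the release becomes due. Mar 14, 2022 is a Monday and is not a listed holiday, so no roll-forward applies.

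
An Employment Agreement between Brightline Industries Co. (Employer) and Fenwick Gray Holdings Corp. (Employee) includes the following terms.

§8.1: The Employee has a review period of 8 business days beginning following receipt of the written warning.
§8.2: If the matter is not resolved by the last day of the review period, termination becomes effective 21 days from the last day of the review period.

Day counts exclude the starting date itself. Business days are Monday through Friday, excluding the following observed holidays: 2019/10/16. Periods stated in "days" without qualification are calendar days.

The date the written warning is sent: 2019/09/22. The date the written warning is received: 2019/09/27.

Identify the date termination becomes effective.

The last day of the review period: counting 8 business days from Friday, 2019/09/27 (Sep 30, Oct 1, Oct 2, Oct 3, Oct 4, Oct 7, Oct 8, Oct 9, skipping weekends) reaches Wednesday, 2019/10/09.
The date termination becomes effective: 21 calendar days after 2019/10/09 is 2019/10/30.

2019/10/30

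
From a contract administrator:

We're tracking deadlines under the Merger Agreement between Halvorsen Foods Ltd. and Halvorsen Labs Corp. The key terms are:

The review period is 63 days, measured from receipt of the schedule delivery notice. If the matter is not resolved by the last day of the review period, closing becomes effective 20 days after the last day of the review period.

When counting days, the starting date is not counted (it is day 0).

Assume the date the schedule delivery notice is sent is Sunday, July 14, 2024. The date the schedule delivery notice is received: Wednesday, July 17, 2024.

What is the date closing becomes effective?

October 8, 2024

The last day of the review period: 63 calendar days after July 17, 2024 is September 18, 2024.
Adding 20 calendar days to September 18, 2024 gives October 8, 2024, which is the date closing becomes effective.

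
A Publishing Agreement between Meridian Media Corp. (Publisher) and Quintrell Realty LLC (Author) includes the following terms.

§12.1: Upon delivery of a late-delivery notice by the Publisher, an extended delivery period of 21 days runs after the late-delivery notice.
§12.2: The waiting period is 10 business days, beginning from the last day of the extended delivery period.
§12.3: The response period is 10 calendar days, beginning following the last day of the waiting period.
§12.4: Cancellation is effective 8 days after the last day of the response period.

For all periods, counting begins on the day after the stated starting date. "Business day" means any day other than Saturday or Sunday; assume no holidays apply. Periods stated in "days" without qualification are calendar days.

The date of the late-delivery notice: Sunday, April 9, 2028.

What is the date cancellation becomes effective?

The last day of the extended delivery period: 21 calendar days after April 9, 2028 is April 30, 2028.
The last day of the waiting period: counting 10 business days from Sunday, April 30, 2028 (May 1, May 2, May 3, May 4, May 5, May 8, May 9, May 10, May 11, May 12, skipping weekends) reaches Friday, May 12, 2028.
The last day of the response period: 10 calendar days after May 12, 2028 is May 22, 2028.
The date cancellation becomes effective: 8 calendar days after May 22, 2028 is May 30, 2028.

May 30, 2028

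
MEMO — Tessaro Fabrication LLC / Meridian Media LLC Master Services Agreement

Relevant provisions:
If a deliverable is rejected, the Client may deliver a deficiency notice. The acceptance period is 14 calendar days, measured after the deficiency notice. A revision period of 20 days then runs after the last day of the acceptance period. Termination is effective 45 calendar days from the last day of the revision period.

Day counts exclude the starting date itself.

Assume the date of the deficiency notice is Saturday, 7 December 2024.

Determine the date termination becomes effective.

The last day of the acceptance period: 14 calendar days after 7 December 2024 is 21 December 2024.
Adding 20 calendar days to 21 December 2024 gives 10 January 2025, which is the last day of the revision period.
The date termination becomes effective: 45 calendar days after 10 January 2025 is 24 February 2025.

24 February 2025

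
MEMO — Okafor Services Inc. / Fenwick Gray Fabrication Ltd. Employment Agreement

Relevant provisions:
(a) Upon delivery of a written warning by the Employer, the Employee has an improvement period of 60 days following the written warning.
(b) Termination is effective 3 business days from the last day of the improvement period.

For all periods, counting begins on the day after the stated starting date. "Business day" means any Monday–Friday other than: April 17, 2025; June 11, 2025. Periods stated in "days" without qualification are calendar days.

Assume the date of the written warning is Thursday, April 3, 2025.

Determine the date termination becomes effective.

June 5, 2025

The last day of the improvement period: April 3, 2025 + 60 days = June 2, 2025.
From Monday, June 2, 2025, 3 business days (Jun 3, Jun 4, Jun 5, skipping weekends) brings us to Thursday, June 5, 2025, which is the date termination becomes effective.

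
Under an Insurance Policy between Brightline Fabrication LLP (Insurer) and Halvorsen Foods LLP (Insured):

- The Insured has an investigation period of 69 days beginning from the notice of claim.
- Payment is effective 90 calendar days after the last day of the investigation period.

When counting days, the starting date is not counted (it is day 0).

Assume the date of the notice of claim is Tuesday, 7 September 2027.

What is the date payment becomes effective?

The last day of the investigation period: 7 September 2027 + 69 days = 15 November 2027.
The date payment becomes effective: 15 November 2027 + 90 days = 13 February 2028.

13 February 2028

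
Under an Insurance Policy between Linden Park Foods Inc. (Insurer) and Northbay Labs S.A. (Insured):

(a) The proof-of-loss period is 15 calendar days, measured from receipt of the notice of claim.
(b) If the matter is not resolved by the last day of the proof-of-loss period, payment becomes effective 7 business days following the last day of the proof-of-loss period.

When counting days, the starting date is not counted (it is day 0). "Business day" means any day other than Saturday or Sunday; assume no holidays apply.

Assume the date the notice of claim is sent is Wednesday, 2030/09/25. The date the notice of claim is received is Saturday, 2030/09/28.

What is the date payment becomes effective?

2030/10/22

The last day of the proof-of-loss period: 2030/09/28 + 15 days = 2030/10/13.
The date payment becomes effective: counting 7 business days from Sunday, 2030/10/13 (Oct 14, Oct 15, Oct 16, Oct 17, Oct 18, Oct 21, Oct 22, skipping weekends) reaches Tuesday, 2030/10/22.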